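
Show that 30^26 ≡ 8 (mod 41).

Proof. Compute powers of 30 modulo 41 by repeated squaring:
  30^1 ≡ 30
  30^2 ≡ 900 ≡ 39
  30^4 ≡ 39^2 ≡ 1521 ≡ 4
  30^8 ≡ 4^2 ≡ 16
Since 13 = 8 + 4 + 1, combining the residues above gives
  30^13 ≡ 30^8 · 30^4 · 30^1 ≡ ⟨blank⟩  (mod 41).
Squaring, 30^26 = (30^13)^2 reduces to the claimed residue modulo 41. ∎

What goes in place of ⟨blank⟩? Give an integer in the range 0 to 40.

Multiply the listed residues: 16 · 4 · 30 = 64 → 1920.
Reducing modulo 41: 1920 = 46·41 + 34, so 30^13 ≡ 34.

34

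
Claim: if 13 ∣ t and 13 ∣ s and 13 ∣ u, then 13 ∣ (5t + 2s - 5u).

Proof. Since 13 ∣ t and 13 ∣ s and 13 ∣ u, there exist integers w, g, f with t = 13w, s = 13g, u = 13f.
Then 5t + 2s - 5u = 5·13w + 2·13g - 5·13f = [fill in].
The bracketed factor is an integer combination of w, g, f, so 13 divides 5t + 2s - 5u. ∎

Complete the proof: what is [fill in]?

13(-5f + 2g + 5w)

Each term has a factor of 13: 5·13w + 2·13g - 5·13f = 13·(-5f + 2g + 5w).
Since -5f + 2g + 5w is an integer, 13 ∣ (5t + 2s - 5u).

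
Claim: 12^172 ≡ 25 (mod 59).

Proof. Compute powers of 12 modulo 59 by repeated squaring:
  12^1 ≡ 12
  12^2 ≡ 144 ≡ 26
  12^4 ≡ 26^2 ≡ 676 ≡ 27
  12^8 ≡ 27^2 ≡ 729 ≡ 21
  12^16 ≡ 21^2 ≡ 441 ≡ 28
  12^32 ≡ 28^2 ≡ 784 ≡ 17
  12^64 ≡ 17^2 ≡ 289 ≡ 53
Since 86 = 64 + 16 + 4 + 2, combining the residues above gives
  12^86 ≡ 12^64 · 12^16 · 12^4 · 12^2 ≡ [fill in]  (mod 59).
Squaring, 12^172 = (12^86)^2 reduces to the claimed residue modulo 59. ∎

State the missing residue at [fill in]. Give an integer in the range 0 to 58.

5

Multiply the listed residues: 53 · 28 · 27 · 26 = 1484 → 40068 → 1041768.
Reducing modulo 59: 1041768 = 17657·59 + 5, so 12^86 ≡ 5.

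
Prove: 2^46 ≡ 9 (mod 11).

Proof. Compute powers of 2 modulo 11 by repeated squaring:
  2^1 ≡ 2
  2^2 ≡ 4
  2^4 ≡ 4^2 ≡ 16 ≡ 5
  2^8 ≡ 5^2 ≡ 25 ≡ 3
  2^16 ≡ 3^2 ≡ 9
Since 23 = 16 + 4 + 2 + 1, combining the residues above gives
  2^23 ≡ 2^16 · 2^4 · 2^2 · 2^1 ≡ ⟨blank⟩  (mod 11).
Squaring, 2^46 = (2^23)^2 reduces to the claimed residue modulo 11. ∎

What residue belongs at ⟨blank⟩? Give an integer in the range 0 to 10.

8

Multiply the listed residues: 9 · 5 · 4 · 2 = 45 → 180 → 360.
Reducing modulo 11: 360 = 32·11 + 8, so 2^23 ≡ 8.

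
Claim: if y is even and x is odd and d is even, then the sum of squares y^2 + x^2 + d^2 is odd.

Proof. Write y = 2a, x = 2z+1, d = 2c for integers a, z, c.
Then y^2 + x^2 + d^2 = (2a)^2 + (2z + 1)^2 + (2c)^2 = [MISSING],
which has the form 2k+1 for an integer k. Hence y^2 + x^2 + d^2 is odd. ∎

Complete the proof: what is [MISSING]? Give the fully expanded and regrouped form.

(2a)^2 + (2z + 1)^2 + (2c)^2 = 4a^2 + 4c^2 + 4z^2 + 4z + 1
= 2(2a^2 + 2c^2 + 2z^2 + 2z) + 1.
Since 2a^2 + 2c^2 + 2z^2 + 2z is an integer, the sum of squares is of the form 2k+1 for an integer k.

2(2a^2 + 2c^2 + 2z^2 + 2z) + 1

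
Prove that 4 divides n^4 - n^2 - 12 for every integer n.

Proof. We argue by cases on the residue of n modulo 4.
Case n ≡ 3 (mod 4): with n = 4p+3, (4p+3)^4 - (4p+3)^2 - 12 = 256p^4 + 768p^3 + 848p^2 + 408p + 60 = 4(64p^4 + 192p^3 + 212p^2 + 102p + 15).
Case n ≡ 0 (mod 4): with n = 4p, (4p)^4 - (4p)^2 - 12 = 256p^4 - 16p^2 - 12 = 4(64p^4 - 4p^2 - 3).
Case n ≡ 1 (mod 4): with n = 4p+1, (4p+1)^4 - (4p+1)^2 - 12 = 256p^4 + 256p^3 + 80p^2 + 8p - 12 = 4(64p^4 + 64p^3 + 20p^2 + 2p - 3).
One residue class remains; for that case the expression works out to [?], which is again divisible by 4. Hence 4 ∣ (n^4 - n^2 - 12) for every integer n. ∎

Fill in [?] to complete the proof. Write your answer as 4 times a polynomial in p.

Only n ≡ 2 (mod 4) is unaccounted for. Put n = 4p+2:
(4p+2)^4 - (4p+2)^2 - 12 expands to 256p^4 + 512p^3 + 368p^2 + 112p,
and factoring out 4 leaves 4(64p^4 + 128p^3 + 92p^2 + 28p).

4(64p^4 + 128p^3 + 92p^2 + 28p)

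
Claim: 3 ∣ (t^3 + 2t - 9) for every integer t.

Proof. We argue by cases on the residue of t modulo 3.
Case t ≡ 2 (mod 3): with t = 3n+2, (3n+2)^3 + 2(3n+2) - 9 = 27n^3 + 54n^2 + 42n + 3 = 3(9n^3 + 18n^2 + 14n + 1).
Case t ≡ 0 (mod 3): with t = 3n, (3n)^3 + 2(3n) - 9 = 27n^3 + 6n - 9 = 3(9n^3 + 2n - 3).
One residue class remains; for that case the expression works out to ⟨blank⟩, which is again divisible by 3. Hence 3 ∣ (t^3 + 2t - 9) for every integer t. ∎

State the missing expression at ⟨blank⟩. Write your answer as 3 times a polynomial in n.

3(9n^3 + 9n^2 + 5n - 2)

The residues treated are {2, 0}, so the missing case is t ≡ 1 (mod 3); write t = 3n+1.
Then (3n+1)^3 + 2(3n+1) - 9 = 27n^3 + 27n^2 + 15n - 6 = 3(9n^3 + 9n^2 + 5n - 2).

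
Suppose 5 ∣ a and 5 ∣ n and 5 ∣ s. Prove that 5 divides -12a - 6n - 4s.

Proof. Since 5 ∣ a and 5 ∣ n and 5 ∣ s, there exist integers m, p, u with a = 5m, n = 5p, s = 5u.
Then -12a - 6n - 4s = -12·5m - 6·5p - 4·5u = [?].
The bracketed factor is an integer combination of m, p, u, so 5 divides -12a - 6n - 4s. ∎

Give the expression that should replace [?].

5(-12m - 6p - 4u)

Each term has a factor of 5: -12·5m - 6·5p - 4·5u = 5·(-12m - 6p - 4u).
Since -12m - 6p - 4u is an integer, 5 ∣ (-12a - 6n - 4s).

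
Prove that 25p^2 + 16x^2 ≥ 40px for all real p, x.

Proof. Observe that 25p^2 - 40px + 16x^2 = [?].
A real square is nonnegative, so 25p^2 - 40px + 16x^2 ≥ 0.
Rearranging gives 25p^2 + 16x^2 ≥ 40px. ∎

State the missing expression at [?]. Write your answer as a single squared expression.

(5p - 4x)^2

The leading and trailing coefficients are 5^2 and 4^2, and 40 = 2·5·4, so the trinomial is (5p - 4x)^2.
Hence 25p^2 - 40px + 16x^2 ≥ 0.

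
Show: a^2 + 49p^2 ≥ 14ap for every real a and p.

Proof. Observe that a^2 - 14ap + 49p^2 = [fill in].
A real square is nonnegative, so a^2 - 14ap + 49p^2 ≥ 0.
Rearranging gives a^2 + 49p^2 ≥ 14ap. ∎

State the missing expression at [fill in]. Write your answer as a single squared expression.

The leading and trailing coefficients are 1^2 and 7^2, and 14 = 2·1·7, so the trinomial is (a - 7p)^2.
Hence a^2 - 14ap + 49p^2 ≥ 0.

(a - 7p)^2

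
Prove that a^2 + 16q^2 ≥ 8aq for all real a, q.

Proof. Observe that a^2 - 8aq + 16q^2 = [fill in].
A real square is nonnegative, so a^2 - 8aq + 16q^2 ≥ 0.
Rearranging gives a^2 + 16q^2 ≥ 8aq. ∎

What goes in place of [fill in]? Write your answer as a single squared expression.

a^2 - 8aq + 16q^2 is a perfect-square trinomial: the outer terms are (a)^2 and (4q)^2, and the cross term is -2·a·4q.
So a^2 - 8aq + 16q^2 = (a - 4q)^2 ≥ 0.

(a - 4q)^2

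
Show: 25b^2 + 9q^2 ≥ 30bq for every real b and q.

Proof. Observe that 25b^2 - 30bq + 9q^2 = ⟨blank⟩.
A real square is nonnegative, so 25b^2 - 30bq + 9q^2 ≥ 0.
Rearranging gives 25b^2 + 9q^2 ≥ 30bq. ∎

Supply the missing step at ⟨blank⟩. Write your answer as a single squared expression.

25b^2 - 30bq + 9q^2 is a perfect-square trinomial: the outer terms are (5b)^2 and (3q)^2, and the cross term is -2·5b·3q.
So 25b^2 - 30bq + 9q^2 = (5b - 3q)^2 ≥ 0.

(5b - 3q)^2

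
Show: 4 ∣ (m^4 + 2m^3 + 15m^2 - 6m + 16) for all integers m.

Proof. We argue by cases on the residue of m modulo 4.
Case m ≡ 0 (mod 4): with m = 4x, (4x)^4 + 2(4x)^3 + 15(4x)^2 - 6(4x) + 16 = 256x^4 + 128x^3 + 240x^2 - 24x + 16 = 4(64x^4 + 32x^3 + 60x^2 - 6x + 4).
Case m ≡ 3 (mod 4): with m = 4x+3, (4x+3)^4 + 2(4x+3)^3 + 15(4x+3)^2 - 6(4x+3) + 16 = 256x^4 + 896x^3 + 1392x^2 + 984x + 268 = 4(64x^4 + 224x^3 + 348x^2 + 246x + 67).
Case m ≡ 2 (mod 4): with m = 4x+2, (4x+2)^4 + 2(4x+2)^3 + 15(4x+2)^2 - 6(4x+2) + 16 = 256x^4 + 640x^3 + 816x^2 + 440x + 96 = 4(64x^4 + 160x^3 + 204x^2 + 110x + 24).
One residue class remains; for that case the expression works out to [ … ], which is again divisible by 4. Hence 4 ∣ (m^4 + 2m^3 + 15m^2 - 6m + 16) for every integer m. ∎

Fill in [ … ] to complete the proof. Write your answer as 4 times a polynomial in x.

The residues treated are {0, 3, 2}, so the missing case is m ≡ 1 (mod 4); write m = 4x+1.
Then (4x+1)^4 + 2(4x+1)^3 + 15(4x+1)^2 - 6(4x+1) + 16 = 256x^4 + 384x^3 + 432x^2 + 136x + 28 = 4(64x^4 + 96x^3 + 108x^2 + 34x + 7).

4(64x^4 + 96x^3 + 108x^2 + 34x + 7)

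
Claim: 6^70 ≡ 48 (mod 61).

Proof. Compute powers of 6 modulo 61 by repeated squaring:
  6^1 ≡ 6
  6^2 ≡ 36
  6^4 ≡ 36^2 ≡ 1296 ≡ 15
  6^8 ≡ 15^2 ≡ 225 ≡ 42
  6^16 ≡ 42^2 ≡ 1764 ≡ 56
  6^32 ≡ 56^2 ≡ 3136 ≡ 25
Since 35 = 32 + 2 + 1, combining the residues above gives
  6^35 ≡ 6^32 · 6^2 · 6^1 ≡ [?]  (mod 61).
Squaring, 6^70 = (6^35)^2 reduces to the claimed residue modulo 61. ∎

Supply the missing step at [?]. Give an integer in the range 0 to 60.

32

Multiply the listed residues: 25 · 36 · 6 = 900 → 5400.
Reducing modulo 61: 5400 = 88·61 + 32, so 6^35 ≡ 32.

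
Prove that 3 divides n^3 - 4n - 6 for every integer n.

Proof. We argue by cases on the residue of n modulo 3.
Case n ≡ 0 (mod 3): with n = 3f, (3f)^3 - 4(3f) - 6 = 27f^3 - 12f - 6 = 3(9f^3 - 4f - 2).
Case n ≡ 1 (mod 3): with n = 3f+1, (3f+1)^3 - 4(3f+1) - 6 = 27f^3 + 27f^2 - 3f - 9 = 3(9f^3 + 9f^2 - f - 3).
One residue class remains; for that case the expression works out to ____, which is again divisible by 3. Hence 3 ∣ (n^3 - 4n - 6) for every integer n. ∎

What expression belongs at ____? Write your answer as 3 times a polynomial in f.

Only n ≡ 2 (mod 3) is unaccounted for. Put n = 3f+2:
(3f+2)^3 - 4(3f+2) - 6 expands to 27f^3 + 54f^2 + 24f - 6,
and factoring out 3 leaves 3(9f^3 + 18f^2 + 8f - 2).

3(9f^3 + 18f^2 + 8f - 2)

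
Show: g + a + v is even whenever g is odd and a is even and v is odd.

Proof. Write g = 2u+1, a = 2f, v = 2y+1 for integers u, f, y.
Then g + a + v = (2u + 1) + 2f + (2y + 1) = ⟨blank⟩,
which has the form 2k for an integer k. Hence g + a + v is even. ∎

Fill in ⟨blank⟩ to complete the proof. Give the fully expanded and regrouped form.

2(f + u + y + 1)

(2u + 1) + 2f + (2y + 1) = 2f + 2u + 2y + 2
= 2(f + u + y + 1).
Since f + u + y + 1 is an integer, the sum is of the form 2k for an integer k.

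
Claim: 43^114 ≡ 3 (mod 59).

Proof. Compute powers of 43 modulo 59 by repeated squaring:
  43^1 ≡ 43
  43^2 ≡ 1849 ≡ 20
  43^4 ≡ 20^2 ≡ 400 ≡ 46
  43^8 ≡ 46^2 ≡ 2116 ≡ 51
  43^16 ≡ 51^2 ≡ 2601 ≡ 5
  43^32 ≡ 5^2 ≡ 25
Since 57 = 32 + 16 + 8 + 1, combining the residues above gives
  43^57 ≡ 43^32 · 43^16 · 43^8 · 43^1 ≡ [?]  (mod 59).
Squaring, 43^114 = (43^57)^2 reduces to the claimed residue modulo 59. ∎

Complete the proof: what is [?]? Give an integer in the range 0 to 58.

11

Multiply the listed residues: 25 · 5 · 51 · 43 = 125 → 6375 → 274125.
Reducing modulo 59: 274125 = 4646·59 + 11, so 43^57 ≡ 11.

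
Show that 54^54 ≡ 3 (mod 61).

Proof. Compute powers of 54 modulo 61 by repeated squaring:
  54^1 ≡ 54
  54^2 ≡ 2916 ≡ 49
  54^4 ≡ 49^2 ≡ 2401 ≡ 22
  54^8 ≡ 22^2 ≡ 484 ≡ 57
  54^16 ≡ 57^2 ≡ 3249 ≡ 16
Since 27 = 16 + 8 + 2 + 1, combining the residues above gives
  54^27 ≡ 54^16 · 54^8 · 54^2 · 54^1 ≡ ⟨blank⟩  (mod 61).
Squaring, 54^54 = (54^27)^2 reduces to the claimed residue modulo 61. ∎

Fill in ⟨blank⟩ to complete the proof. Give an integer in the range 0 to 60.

53

Multiply the listed residues: 16 · 57 · 49 · 54 = 912 → 44688 → 2413152.
Reducing modulo 61: 2413152 = 39559·61 + 53, so 54^27 ≡ 53.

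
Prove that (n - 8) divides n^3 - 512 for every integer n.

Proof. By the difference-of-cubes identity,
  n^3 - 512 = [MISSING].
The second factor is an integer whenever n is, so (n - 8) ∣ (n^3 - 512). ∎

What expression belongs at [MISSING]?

Polynomial division of n^3 - 512 by n - 8 leaves remainder 0 and quotient n^2 + 8n + 64.
Hence n^3 - 512 = (n - 8)(n^2 + 8n + 64).

(n - 8)(n^2 + 8n + 64)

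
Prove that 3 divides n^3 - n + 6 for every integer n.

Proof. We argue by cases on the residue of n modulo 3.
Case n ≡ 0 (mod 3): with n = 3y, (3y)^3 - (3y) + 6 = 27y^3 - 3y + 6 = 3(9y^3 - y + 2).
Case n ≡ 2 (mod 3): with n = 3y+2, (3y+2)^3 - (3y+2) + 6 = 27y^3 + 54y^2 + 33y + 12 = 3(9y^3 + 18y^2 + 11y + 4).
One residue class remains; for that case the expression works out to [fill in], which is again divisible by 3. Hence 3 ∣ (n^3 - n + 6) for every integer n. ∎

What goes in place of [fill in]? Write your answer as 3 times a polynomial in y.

Only n ≡ 1 (mod 3) is unaccounted for. Put n = 3y+1:
(3y+1)^3 - (3y+1) + 6 expands to 27y^3 + 27y^2 + 6y + 6,
and factoring out 3 leaves 3(9y^3 + 9y^2 + 2y + 2).

3(9y^3 + 9y^2 + 2y + 2)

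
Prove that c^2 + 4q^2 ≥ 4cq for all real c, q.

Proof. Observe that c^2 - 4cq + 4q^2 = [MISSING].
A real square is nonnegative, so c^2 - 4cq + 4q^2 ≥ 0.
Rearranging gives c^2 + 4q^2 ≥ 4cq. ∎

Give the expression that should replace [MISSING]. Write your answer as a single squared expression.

(c - 2q)^2

The leading and trailing coefficients are 1^2 and 2^2, and 4 = 2·1·2, so the trinomial is (c - 2q)^2.
Hence c^2 - 4cq + 4q^2 ≥ 0.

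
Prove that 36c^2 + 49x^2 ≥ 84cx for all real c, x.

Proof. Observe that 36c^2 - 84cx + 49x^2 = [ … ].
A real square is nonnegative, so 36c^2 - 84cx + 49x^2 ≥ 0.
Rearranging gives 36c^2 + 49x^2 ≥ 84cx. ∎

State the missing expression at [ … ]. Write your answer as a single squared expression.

(6c - 7x)^2

36c^2 - 84cx + 49x^2 is a perfect-square trinomial: the outer terms are (6c)^2 and (7x)^2, and the cross term is -2·6c·7x.
So 36c^2 - 84cx + 49x^2 = (6c - 7x)^2 ≥ 0.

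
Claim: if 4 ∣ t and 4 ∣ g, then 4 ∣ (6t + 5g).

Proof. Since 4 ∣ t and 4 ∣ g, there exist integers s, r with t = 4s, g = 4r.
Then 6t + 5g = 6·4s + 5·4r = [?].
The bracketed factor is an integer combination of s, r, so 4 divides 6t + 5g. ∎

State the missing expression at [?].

Pull the common 4 out of every term: 6·4s + 5·4r = 4(5r + 6s).
5r + 6s is an integer, which exhibits the divisibility.

4(5r + 6s)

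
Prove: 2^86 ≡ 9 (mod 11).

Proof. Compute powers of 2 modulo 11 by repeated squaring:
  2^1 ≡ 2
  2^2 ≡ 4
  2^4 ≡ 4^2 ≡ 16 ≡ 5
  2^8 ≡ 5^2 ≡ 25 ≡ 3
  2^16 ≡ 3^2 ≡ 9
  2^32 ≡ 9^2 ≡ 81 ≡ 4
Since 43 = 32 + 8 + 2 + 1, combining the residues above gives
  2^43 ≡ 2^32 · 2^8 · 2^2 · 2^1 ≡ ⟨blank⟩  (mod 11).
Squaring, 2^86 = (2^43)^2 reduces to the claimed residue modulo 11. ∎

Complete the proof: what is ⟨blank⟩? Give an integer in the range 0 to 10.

8

2^32 · 2^8 · 2^2 · 2^1 ≡ 4 · 3 · 4 · 2 = 96.
96 mod 11 = 8, so 2^43 ≡ 8 (mod 11).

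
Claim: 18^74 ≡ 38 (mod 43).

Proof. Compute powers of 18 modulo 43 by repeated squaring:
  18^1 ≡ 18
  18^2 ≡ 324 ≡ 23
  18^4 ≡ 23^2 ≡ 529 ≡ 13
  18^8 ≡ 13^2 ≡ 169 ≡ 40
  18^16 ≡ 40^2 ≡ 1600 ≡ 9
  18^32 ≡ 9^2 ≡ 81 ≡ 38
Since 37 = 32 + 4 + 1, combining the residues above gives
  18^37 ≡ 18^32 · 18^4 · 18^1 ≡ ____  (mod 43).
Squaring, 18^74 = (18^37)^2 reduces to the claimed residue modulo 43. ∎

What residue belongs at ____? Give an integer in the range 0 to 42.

34

Multiply the listed residues: 38 · 13 · 18 = 494 → 8892.
Reducing modulo 43: 8892 = 206·43 + 34, so 18^37 ≡ 34.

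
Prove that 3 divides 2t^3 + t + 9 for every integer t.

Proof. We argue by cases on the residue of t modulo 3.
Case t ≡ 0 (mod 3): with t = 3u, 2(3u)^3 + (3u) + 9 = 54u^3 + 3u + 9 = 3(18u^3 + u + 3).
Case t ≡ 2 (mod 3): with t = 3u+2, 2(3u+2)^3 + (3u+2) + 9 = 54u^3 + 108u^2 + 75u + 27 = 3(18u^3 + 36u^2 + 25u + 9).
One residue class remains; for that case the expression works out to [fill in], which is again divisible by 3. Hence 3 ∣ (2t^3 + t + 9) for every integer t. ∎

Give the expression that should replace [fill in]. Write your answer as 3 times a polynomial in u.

3(18u^3 + 18u^2 + 7u + 4)

The residues treated are {0, 2}, so the missing case is t ≡ 1 (mod 3); write t = 3u+1.
Then 2(3u+1)^3 + (3u+1) + 9 = 54u^3 + 54u^2 + 21u + 12 = 3(18u^3 + 18u^2 + 7u + 4).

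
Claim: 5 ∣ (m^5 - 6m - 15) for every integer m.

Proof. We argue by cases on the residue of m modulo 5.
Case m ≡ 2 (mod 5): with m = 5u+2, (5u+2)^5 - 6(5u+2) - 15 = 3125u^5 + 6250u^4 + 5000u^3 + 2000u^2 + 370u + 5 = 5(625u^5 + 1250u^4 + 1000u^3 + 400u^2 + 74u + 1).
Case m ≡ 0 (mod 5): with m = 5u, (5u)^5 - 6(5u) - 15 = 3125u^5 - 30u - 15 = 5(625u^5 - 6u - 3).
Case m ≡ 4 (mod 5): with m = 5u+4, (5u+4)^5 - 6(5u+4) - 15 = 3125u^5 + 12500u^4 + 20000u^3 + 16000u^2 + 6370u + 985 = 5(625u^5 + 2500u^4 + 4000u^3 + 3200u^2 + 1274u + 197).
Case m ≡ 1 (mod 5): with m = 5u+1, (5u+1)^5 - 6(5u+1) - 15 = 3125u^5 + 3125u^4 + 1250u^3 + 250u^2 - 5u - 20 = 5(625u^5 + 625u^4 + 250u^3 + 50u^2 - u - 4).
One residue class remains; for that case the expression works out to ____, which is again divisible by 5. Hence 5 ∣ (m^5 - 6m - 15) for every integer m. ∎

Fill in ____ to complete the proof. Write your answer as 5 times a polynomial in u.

5(625u^5 + 1875u^4 + 2250u^3 + 1350u^2 + 399u + 42)

The residues treated are {2, 0, 4, 1}, so the missing case is m ≡ 3 (mod 5); write m = 5u+3.
Then (5u+3)^5 - 6(5u+3) - 15 = 3125u^5 + 9375u^4 + 11250u^3 + 6750u^2 + 1995u + 210 = 5(625u^5 + 1875u^4 + 2250u^3 + 1350u^2 + 399u + 42).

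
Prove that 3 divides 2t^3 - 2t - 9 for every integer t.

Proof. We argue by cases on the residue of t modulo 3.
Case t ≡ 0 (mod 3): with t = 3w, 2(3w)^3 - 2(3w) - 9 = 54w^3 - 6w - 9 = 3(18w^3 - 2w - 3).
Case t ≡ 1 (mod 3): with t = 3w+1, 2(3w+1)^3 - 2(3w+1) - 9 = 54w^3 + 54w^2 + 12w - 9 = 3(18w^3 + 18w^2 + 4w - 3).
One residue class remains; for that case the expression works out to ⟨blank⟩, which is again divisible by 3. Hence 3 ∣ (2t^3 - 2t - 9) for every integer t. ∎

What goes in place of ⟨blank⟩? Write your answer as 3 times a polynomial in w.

3(18w^3 + 36w^2 + 22w + 1)

The residues treated are {0, 1}, so the missing case is t ≡ 2 (mod 3); write t = 3w+2.
Then 2(3w+2)^3 - 2(3w+2) - 9 = 54w^3 + 108w^2 + 66w + 3 = 3(18w^3 + 36w^2 + 22w + 1).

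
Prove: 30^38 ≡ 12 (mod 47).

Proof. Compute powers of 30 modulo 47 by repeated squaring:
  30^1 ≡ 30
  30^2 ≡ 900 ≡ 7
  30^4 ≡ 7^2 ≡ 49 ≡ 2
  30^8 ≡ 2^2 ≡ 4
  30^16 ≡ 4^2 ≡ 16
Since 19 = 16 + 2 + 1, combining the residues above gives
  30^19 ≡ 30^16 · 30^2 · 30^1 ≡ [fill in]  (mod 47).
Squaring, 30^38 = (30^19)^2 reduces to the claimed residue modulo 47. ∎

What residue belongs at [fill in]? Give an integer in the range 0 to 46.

23

Multiply the listed residues: 16 · 7 · 30 = 112 → 3360.
Reducing modulo 47: 3360 = 71·47 + 23, so 30^19 ≡ 23.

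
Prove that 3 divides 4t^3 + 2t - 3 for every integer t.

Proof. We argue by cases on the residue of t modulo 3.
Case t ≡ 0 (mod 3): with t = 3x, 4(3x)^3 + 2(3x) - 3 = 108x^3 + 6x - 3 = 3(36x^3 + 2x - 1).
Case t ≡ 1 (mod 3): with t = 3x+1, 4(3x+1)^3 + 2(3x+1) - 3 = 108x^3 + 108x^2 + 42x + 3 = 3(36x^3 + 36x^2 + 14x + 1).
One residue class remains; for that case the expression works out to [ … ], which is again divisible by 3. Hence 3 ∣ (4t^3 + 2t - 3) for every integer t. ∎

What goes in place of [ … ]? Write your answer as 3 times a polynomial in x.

Only t ≡ 2 (mod 3) is unaccounted for. Put t = 3x+2:
4(3x+2)^3 + 2(3x+2) - 3 expands to 108x^3 + 216x^2 + 150x + 33,
and factoring out 3 leaves 3(36x^3 + 72x^2 + 50x + 11).

3(36x^3 + 72x^2 + 50x + 11)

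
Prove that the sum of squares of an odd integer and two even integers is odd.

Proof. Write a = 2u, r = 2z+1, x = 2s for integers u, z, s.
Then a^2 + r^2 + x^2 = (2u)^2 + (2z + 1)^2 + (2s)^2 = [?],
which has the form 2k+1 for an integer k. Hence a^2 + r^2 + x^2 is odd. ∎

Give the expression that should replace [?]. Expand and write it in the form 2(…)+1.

2(2s^2 + 2u^2 + 2z^2 + 2z) + 1

Expanding: (2u)^2 + (2z + 1)^2 + (2s)^2 = 4s^2 + 4u^2 + 4z^2 + 4z + 1.
Every term except the constant is even, so this is 2(2s^2 + 2u^2 + 2z^2 + 2z) + 1,
and 2s^2 + 2u^2 + 2z^2 + 2z ∈ ℤ gives the required form.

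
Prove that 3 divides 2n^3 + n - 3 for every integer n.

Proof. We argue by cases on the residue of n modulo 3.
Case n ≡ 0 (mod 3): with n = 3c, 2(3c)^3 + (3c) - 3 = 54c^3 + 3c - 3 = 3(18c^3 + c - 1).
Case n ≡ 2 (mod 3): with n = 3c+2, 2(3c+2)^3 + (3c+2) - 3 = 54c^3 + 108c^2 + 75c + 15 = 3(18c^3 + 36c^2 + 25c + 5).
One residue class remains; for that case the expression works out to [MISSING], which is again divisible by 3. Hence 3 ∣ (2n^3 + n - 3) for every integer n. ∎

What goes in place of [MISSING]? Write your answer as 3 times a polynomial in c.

3(18c^3 + 18c^2 + 7c)

Only n ≡ 1 (mod 3) is unaccounted for. Put n = 3c+1:
2(3c+1)^3 + (3c+1) - 3 expands to 54c^3 + 54c^2 + 21c,
and factoring out 3 leaves 3(18c^3 + 18c^2 + 7c).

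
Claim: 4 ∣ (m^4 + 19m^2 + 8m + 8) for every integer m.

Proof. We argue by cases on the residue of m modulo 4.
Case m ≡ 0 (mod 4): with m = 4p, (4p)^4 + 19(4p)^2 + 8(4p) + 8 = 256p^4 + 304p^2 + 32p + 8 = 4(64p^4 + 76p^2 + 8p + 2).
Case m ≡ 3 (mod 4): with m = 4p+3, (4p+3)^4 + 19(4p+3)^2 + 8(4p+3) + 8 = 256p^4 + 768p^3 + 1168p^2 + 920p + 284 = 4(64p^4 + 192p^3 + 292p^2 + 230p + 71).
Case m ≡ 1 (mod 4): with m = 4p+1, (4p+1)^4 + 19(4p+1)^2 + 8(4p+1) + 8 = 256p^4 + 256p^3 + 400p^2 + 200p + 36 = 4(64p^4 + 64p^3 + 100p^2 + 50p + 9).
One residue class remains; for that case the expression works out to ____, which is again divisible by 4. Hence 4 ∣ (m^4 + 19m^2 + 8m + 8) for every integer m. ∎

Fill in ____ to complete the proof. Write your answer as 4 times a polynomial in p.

4(64p^4 + 128p^3 + 172p^2 + 116p + 29)

The residues treated are {0, 3, 1}, so the missing case is m ≡ 2 (mod 4); write m = 4p+2.
Then (4p+2)^4 + 19(4p+2)^2 + 8(4p+2) + 8 = 256p^4 + 512p^3 + 688p^2 + 464p + 116 = 4(64p^4 + 128p^3 + 172p^2 + 116p + 29).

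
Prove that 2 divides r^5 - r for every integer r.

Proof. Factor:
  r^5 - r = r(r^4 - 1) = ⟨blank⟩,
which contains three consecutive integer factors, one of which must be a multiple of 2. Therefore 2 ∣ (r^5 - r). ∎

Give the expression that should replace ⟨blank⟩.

r^4 - 1 = (r^2 - 1)(r^2 + 1), and r^2 - 1 = (r-1)(r+1).
So r(r^4 - 1) = (r - 1)r(r + 1)(r^2 + 1).

(r - 1)r(r + 1)(r^2 + 1)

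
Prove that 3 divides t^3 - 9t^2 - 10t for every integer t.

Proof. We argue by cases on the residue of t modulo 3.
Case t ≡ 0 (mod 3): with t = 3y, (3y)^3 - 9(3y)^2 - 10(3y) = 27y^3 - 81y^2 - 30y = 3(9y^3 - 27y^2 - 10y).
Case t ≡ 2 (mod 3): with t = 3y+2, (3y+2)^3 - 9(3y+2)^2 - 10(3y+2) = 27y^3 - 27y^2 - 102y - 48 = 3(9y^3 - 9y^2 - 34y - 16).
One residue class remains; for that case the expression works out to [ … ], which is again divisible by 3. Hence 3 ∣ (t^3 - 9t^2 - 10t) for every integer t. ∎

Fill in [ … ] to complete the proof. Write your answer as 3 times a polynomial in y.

The residues treated are {0, 2}, so the missing case is t ≡ 1 (mod 3); write t = 3y+1.
Then (3y+1)^3 - 9(3y+1)^2 - 10(3y+1) = 27y^3 - 54y^2 - 75y - 18 = 3(9y^3 - 18y^2 - 25y - 6).

3(9y^3 - 18y^2 - 25y - 6)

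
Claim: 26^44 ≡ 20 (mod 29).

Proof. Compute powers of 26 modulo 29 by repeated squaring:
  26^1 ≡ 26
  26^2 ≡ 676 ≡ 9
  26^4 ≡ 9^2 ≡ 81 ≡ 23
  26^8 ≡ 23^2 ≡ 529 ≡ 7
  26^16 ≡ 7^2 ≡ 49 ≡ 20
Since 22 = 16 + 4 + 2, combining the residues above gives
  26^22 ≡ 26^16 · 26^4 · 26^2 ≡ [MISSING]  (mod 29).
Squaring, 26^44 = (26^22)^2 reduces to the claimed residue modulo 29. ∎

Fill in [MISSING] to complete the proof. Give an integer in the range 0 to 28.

22

Multiply the listed residues: 20 · 23 · 9 = 460 → 4140.
Reducing modulo 29: 4140 = 142·29 + 22, so 26^22 ≡ 22.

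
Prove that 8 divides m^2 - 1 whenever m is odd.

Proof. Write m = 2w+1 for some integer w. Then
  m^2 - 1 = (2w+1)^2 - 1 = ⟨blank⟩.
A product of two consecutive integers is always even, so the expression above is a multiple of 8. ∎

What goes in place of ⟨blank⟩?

(2w+1)^2 - 1 = 4w^2 + 4w + 1 - 1 = 4w^2 + 4w = 4w(w+1).
Since w and w+1 are consecutive, w(w+1) is even, and 4·(even) is a multiple of 8.

4w(w + 1)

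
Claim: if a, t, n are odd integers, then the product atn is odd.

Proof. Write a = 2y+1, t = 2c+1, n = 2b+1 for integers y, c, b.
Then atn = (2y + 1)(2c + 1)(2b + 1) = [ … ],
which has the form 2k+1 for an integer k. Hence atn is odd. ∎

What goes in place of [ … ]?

(2y + 1)(2c + 1)(2b + 1) = 8bcy + 4bc + 4by + 2b + 4cy + 2c + 2y + 1
= 2(4bcy + 2bc + 2by + b + 2cy + c + y) + 1.
Since 4bcy + 2bc + 2by + b + 2cy + c + y is an integer, the product is of the form 2k+1 for an integer k.

2(4bcy + 2bc + 2by + b + 2cy + c + y) + 1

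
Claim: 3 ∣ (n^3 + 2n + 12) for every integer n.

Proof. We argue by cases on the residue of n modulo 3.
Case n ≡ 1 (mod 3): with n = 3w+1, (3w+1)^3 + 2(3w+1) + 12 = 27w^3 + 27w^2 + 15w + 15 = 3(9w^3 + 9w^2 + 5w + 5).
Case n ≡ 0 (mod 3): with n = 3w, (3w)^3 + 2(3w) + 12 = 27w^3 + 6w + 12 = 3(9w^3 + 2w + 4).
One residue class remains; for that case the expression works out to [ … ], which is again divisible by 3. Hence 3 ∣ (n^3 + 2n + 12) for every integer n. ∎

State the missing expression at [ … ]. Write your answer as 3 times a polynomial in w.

3(9w^3 + 18w^2 + 14w + 8)

Only n ≡ 2 (mod 3) is unaccounted for. Put n = 3w+2:
(3w+2)^3 + 2(3w+2) + 12 expands to 27w^3 + 54w^2 + 42w + 24,
and factoring out 3 leaves 3(9w^3 + 18w^2 + 14w + 8).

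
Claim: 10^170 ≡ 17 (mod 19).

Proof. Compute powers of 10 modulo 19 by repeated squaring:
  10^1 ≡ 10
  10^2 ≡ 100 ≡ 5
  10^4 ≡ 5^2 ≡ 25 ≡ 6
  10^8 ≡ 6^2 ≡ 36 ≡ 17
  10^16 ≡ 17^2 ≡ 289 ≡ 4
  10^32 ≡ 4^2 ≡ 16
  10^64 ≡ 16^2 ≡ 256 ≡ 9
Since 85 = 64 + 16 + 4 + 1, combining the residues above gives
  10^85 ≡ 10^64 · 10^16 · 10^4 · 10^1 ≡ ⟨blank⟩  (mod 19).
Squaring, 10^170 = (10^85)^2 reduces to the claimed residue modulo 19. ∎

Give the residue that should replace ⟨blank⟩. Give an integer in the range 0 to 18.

10^64 · 10^16 · 10^4 · 10^1 ≡ 9 · 4 · 6 · 10 = 2160.
2160 mod 19 = 13, so 10^85 ≡ 13 (mod 19).

13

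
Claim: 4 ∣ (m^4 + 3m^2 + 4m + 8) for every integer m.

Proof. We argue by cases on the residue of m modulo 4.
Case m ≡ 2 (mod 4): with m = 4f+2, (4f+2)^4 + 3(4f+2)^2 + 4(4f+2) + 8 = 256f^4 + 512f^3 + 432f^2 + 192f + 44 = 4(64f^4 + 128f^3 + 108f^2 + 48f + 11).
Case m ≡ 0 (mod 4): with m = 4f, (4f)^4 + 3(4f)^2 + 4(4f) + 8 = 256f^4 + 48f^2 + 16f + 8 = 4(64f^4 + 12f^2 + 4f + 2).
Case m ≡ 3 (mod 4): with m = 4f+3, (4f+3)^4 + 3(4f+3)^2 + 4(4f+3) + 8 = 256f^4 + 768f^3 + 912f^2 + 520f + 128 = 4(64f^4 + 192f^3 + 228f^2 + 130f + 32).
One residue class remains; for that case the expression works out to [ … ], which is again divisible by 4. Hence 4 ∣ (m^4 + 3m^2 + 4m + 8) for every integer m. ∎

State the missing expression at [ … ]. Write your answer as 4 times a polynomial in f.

Only m ≡ 1 (mod 4) is unaccounted for. Put m = 4f+1:
(4f+1)^4 + 3(4f+1)^2 + 4(4f+1) + 8 expands to 256f^4 + 256f^3 + 144f^2 + 56f + 16,
and factoring out 4 leaves 4(64f^4 + 64f^3 + 36f^2 + 14f + 4).

4(64f^4 + 64f^3 + 36f^2 + 14f + 4)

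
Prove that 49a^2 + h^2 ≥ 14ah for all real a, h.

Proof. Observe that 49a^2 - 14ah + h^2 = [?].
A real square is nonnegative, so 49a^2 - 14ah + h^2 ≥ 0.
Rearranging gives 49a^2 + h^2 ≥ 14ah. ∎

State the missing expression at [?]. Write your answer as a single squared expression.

49a^2 - 14ah + h^2 is a perfect-square trinomial: the outer terms are (7a)^2 and (h)^2, and the cross term is -2·7a·h.
So 49a^2 - 14ah + h^2 = (7a - h)^2 ≥ 0.

(7a - h)^2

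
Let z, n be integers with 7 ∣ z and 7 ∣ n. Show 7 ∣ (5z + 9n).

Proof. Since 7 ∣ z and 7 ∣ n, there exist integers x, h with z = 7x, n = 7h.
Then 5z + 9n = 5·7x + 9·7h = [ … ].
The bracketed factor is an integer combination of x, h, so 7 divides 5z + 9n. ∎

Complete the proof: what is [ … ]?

7(9h + 5x)

Each term has a factor of 7: 5·7x + 9·7h = 7·(9h + 5x).
Since 9h + 5x is an integer, 7 ∣ (5z + 9n).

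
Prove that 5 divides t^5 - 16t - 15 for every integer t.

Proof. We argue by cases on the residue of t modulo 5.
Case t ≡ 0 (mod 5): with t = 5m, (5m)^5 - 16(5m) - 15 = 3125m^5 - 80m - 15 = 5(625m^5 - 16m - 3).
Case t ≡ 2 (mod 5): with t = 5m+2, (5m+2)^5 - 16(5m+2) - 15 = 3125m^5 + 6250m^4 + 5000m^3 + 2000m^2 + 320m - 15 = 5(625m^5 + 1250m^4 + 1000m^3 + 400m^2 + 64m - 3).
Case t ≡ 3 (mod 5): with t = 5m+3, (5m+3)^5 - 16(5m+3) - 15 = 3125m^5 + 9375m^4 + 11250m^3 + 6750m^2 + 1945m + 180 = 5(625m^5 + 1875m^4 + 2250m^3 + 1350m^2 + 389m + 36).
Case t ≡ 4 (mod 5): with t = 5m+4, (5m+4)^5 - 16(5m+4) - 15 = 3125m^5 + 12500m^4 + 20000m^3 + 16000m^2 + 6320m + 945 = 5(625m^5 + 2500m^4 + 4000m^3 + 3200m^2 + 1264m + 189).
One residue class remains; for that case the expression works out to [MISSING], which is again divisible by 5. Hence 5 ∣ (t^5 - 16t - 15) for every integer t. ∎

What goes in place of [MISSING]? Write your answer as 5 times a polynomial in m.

The residues treated are {0, 2, 3, 4}, so the missing case is t ≡ 1 (mod 5); write t = 5m+1.
Then (5m+1)^5 - 16(5m+1) - 15 = 3125m^5 + 3125m^4 + 1250m^3 + 250m^2 - 55m - 30 = 5(625m^5 + 625m^4 + 250m^3 + 50m^2 - 11m - 6).

5(625m^5 + 625m^4 + 250m^3 + 50m^2 - 11m - 6)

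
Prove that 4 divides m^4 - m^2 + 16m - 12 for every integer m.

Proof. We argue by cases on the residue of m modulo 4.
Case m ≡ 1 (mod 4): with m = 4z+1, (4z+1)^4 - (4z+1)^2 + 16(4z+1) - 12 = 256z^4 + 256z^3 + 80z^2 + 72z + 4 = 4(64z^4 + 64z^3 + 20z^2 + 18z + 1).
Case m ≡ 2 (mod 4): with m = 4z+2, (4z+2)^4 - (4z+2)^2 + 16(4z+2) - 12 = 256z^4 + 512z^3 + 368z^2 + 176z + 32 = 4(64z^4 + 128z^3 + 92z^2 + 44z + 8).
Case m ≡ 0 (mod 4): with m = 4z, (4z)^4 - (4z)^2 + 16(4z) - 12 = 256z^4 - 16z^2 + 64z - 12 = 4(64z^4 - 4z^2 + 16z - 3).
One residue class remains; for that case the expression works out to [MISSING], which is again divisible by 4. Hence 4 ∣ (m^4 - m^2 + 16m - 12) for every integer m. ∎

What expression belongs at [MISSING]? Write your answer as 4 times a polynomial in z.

The residues treated are {1, 2, 0}, so the missing case is m ≡ 3 (mod 4); write m = 4z+3.
Then (4z+3)^4 - (4z+3)^2 + 16(4z+3) - 12 = 256z^4 + 768z^3 + 848z^2 + 472z + 108 = 4(64z^4 + 192z^3 + 212z^2 + 118z + 27).

4(64z^4 + 192z^3 + 212z^2 + 118z + 27)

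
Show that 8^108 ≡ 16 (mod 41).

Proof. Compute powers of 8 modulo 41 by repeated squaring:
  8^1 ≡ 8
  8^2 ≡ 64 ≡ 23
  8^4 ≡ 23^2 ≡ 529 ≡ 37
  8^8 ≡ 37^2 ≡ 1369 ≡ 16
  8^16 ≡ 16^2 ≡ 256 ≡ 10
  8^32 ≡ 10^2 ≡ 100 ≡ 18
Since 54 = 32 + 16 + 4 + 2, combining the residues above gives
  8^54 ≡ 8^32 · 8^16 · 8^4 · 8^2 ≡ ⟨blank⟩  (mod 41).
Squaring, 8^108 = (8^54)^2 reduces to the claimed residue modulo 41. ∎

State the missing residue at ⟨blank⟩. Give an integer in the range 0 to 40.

4

Multiply the listed residues: 18 · 10 · 37 · 23 = 180 → 6660 → 153180.
Reducing modulo 41: 153180 = 3736·41 + 4, so 8^54 ≡ 4.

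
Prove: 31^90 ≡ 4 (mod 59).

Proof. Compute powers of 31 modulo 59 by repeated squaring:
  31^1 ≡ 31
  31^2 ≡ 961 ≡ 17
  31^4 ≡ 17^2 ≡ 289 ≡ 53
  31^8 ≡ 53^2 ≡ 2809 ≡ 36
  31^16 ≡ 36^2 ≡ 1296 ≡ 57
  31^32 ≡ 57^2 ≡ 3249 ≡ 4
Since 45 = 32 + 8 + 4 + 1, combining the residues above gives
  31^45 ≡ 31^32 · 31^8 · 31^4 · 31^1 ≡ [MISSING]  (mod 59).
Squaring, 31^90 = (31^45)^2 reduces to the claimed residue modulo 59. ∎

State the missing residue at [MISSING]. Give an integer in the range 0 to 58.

2

Multiply the listed residues: 4 · 36 · 53 · 31 = 144 → 7632 → 236592.
Reducing modulo 59: 236592 = 4010·59 + 2, so 31^45 ≡ 2.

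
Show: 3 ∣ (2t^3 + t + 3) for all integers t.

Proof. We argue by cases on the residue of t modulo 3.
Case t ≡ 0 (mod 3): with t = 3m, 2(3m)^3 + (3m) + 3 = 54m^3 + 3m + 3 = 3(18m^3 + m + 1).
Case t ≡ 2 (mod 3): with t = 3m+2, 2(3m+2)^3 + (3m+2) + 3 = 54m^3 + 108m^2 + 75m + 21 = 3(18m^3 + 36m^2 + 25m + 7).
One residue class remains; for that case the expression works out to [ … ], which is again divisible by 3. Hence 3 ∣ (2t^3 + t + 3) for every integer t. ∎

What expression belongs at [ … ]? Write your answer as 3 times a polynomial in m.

3(18m^3 + 18m^2 + 7m + 2)

Only t ≡ 1 (mod 3) is unaccounted for. Put t = 3m+1:
2(3m+1)^3 + (3m+1) + 3 expands to 54m^3 + 54m^2 + 21m + 6,
and factoring out 3 leaves 3(18m^3 + 18m^2 + 7m + 2).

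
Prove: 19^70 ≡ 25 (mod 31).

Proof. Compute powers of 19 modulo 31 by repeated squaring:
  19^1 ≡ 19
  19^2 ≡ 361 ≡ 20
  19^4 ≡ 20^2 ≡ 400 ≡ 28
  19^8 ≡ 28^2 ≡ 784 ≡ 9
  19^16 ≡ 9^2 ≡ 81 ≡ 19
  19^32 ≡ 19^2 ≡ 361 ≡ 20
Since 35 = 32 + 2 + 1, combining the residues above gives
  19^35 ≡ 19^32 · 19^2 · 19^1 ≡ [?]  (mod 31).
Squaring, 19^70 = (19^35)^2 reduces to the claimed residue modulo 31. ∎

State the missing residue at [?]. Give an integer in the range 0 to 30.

5

Multiply the listed residues: 20 · 20 · 19 = 400 → 7600.
Reducing modulo 31: 7600 = 245·31 + 5, so 19^35 ≡ 5.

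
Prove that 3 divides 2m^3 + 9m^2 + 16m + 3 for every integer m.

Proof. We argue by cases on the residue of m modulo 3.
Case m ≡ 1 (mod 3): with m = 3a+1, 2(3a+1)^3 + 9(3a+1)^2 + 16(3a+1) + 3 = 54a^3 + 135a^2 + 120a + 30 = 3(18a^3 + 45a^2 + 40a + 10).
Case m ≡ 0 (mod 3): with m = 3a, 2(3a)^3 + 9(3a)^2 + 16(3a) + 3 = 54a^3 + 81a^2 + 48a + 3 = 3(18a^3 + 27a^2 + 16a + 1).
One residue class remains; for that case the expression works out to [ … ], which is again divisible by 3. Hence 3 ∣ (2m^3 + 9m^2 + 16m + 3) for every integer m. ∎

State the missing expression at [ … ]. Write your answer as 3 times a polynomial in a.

The residues treated are {1, 0}, so the missing case is m ≡ 2 (mod 3); write m = 3a+2.
Then 2(3a+2)^3 + 9(3a+2)^2 + 16(3a+2) + 3 = 54a^3 + 189a^2 + 228a + 87 = 3(18a^3 + 63a^2 + 76a + 29).

3(18a^3 + 63a^2 + 76a + 29)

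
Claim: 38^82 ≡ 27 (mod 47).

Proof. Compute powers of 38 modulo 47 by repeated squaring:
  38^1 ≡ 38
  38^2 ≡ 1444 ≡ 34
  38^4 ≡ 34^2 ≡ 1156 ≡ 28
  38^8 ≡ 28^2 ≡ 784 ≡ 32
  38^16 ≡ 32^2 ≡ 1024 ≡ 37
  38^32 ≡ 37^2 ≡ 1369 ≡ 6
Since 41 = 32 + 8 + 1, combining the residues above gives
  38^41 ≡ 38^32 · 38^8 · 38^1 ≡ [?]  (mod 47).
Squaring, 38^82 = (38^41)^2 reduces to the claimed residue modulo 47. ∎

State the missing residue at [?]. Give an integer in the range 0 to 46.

11

38^32 · 38^8 · 38^1 ≡ 6 · 32 · 38 = 7296.
7296 mod 47 = 11, so 38^41 ≡ 11 (mod 47).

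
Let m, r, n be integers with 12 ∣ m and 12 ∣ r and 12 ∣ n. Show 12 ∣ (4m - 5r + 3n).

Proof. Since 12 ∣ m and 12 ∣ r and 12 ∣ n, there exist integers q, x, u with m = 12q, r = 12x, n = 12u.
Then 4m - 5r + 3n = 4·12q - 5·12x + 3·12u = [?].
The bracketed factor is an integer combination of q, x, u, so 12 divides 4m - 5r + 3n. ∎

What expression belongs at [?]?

Each term has a factor of 12: 4·12q - 5·12x + 3·12u = 12·(4q + 3u - 5x).
Since 4q + 3u - 5x is an integer, 12 ∣ (4m - 5r + 3n).

12(4q + 3u - 5x)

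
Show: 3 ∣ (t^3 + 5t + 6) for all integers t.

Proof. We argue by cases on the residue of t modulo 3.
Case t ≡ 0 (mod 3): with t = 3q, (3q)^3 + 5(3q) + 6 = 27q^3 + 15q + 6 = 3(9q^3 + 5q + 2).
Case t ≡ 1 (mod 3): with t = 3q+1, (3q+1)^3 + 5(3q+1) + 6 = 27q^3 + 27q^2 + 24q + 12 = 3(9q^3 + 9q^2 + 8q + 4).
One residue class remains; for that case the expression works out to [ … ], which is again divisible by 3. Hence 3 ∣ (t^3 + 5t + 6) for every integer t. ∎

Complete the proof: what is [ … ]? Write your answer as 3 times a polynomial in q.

Only t ≡ 2 (mod 3) is unaccounted for. Put t = 3q+2:
(3q+2)^3 + 5(3q+2) + 6 expands to 27q^3 + 54q^2 + 51q + 24,
and factoring out 3 leaves 3(9q^3 + 18q^2 + 17q + 8).

3(9q^3 + 18q^2 + 17q + 8)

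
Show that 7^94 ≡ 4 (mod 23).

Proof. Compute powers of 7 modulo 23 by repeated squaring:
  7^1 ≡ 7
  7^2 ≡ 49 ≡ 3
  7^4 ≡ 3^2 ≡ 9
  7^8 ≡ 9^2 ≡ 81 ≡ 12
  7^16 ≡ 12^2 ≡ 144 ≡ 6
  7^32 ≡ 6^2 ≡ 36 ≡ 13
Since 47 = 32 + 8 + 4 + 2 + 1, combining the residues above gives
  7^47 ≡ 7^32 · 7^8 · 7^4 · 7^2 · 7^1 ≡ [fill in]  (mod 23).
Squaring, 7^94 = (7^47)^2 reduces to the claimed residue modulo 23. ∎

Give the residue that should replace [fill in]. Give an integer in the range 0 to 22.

Multiply the listed residues: 13 · 12 · 9 · 3 · 7 = 156 → 1404 → 4212 → 29484.
Reducing modulo 23: 29484 = 1281·23 + 21, so 7^47 ≡ 21.

21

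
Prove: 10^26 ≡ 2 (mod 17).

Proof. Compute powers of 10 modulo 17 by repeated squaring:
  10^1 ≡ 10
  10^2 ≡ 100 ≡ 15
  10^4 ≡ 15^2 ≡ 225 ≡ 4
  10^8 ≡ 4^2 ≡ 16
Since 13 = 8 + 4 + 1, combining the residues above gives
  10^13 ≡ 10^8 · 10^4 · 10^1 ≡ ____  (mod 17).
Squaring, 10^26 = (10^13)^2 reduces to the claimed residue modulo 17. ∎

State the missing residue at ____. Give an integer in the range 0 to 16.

10^8 · 10^4 · 10^1 ≡ 16 · 4 · 10 = 640.
640 mod 17 = 11, so 10^13 ≡ 11 (mod 17).

11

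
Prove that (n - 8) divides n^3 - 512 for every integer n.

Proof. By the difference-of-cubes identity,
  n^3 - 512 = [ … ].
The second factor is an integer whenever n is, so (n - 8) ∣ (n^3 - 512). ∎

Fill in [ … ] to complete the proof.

Polynomial division of n^3 - 512 by n - 8 leaves remainder 0 and quotient n^2 + 8n + 64.
Hence n^3 - 512 = (n - 8)(n^2 + 8n + 64).

(n - 8)(n^2 + 8n + 64)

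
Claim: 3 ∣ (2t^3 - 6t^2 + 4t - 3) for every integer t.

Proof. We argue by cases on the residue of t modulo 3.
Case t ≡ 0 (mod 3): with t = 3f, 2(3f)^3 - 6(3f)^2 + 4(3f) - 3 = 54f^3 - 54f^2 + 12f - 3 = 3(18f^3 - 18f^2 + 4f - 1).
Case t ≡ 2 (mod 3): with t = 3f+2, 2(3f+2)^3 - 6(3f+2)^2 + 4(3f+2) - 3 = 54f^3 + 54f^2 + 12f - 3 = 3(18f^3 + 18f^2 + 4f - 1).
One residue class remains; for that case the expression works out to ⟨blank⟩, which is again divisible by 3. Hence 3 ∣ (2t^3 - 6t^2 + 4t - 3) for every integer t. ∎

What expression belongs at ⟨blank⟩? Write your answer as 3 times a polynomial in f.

3(18f^3 - 2f - 1)

The residues treated are {0, 2}, so the missing case is t ≡ 1 (mod 3); write t = 3f+1.
Then 2(3f+1)^3 - 6(3f+1)^2 + 4(3f+1) - 3 = 54f^3 - 6f - 3 = 3(18f^3 - 2f - 1).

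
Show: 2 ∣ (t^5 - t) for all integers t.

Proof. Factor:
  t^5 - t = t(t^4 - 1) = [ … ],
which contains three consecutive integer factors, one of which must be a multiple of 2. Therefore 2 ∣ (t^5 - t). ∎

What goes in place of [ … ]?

(t - 1)t(t + 1)(t^2 + 1)

t^4 - 1 = (t^2 - 1)(t^2 + 1), and t^2 - 1 = (t-1)(t+1).
So t(t^4 - 1) = (t - 1)t(t + 1)(t^2 + 1).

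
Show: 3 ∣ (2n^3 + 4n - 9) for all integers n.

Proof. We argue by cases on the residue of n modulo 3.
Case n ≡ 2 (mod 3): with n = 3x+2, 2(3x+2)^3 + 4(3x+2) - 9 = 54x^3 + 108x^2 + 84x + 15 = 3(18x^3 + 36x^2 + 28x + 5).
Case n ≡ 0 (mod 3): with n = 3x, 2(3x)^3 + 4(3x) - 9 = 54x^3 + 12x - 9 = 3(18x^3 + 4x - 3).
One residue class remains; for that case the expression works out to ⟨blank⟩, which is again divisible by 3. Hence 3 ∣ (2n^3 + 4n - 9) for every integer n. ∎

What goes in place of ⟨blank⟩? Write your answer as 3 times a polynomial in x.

The residues treated are {2, 0}, so the missing case is n ≡ 1 (mod 3); write n = 3x+1.
Then 2(3x+1)^3 + 4(3x+1) - 9 = 54x^3 + 54x^2 + 30x - 3 = 3(18x^3 + 18x^2 + 10x - 1).

3(18x^3 + 18x^2 + 10x - 1)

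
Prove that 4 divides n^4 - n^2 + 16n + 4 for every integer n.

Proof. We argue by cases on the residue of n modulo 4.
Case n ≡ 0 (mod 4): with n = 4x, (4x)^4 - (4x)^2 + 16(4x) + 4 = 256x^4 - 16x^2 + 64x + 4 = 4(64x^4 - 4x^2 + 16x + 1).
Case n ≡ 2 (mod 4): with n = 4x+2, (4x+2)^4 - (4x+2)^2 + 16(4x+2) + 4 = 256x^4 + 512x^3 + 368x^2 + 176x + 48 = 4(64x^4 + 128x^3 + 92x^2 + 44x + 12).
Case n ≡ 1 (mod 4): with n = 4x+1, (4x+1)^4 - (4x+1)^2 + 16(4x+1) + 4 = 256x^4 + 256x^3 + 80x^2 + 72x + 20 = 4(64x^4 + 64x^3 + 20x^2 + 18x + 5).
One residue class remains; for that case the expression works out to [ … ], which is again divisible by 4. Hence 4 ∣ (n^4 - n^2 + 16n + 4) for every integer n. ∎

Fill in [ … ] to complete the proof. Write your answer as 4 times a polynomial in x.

4(64x^4 + 192x^3 + 212x^2 + 118x + 31)

The residues treated are {0, 2, 1}, so the missing case is n ≡ 3 (mod 4); write n = 4x+3.
Then (4x+3)^4 - (4x+3)^2 + 16(4x+3) + 4 = 256x^4 + 768x^3 + 848x^2 + 472x + 124 = 4(64x^4 + 192x^3 + 212x^2 + 118x + 31).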